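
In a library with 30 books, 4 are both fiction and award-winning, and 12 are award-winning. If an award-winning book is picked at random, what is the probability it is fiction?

P(A ∩ B) = 4/30 = 2/15
P(B) = 12/30 = 2/5
P(A|B) = P(A ∩ B) / P(B) = (2/15) / (2/5) = 1/3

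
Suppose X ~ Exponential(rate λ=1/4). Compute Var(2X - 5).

For X ~ Exponential(rate λ=1/4):
Var(X) = 16
Var(2X - 5) = (2)² × Var(X) = 4 × 16 = 64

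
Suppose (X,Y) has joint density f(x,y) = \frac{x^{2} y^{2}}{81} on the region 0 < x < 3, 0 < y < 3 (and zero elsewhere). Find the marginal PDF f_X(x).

f_X(x) = ∫_0^3 f(x,y) dy
= ∫_0^3 \frac{x^{2} y^{2}}{81} dy
= \frac{x^{2}}{9} for 0 < x < 3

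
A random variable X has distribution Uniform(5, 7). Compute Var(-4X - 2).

For X ~ Uniform(5, 7):
Var(X) = \frac{1}{3}
Var(-4X - 2) = (-4)² × Var(X) = 16 × \frac{1}{3} = \frac{16}{3}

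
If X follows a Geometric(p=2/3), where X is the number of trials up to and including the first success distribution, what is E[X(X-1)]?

E[X(X-1)] = E[X² - X] = E[X²] - E[X]
E[X] = \frac{3}{2}
E[X²] = Var(X) + (E[X])² = \frac{3}{4} + (\frac{3}{2})² = 3
E[X(X-1)] = 3 - \frac{3}{2} = \frac{3}{2}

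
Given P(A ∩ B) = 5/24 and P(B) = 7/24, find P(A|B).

P(A|B) = P(A ∩ B) / P(B)
= (5/24) / (7/24)
= 5/7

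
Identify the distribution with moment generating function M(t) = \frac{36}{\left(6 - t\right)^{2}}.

The MGF M(t) = \frac{36}{\left(6 - t\right)^{2}} is the standard form for the Gamma distribution.
Comparing with the known MGF formula identifies: Gamma(shape α=2, rate β=6)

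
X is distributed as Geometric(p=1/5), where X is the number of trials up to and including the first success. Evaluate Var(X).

For X ~ Geometric(p=1/5), where X is the number of trials up to and including the first success:
Var(X) = 20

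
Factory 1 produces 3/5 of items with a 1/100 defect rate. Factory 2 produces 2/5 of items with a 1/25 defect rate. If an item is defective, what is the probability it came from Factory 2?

Using Bayes' theorem:
P(F1) = 3/5, P(D|F1) = 1/100
P(F2) = 2/5, P(D|F2) = 1/25
P(D) = P(D|F1)P(F1) + P(D|F2)P(F2)
     = \frac{11}{500}
P(F2|D) = P(D|F2)P(F2) / P(D)
= \frac{8}{11}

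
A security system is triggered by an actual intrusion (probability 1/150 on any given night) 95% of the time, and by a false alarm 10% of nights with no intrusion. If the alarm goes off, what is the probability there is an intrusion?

Let D = the rare event, + = positive/flagged.
P(D) = 1/150
P(+|D) = 95/100 = 19/20
P(+|D') = 10/100 = 1/10
P(+) = P(+|D)P(D) + P(+|D')P(D')
     = \frac{19}{20} × \frac{1}{150} + \frac{1}{10} × \frac{149}{150}
     = \frac{317}{3000}
P(D|+) = P(+|D)P(D)/P(+) = \frac{19}{317}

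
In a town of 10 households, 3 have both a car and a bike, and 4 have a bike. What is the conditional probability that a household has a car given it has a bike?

P(A ∩ B) = 3/10
P(B) = 4/10 = 2/5
P(A|B) = P(A ∩ B) / P(B) = (3/10) / (2/5) = 3/4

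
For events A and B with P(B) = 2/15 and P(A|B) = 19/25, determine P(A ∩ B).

By definition, P(A|B) = P(A ∩ B) / P(B)
So P(A ∩ B) = P(A|B) × P(B)
= 19/25 × 2/15
= 38/375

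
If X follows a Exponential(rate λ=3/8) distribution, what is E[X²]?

Using the identity E[X²] = Var(X) + (E[X])²:
E[X] = \frac{8}{3}
Var(X) = \frac{64}{9}
E[X²] = \frac{64}{9} + (\frac{8}{3})²
= \frac{128}{9}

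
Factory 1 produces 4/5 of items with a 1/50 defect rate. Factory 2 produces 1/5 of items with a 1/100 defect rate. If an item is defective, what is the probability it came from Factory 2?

Using Bayes' theorem:
P(F1) = 4/5, P(D|F1) = 1/50
P(F2) = 1/5, P(D|F2) = 1/100
P(D) = P(D|F1)P(F1) + P(D|F2)P(F2)
     = \frac{9}{500}
P(F2|D) = P(D|F2)P(F2) / P(D)
= \frac{1}{9}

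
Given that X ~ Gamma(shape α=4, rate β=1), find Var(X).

For X ~ Gamma(shape α=4, rate β=1):
Var(X) = 4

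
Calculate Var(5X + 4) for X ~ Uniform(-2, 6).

For X ~ Uniform(-2, 6):
Var(X) = \frac{16}{3}
Var(5X + 4) = (5)² × Var(X) = 25 × \frac{16}{3} = \frac{400}{3}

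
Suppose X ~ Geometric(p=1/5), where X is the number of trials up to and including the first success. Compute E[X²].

Using the identity E[X²] = Var(X) + (E[X])²:
E[X] = 5
Var(X) = 20
E[X²] = 20 + (5)²
= 45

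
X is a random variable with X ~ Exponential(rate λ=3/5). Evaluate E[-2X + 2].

For X ~ Exponential(rate λ=3/5):
E[X] = \frac{5}{3}
E[-2X + 2] = -2 × E[X] + 2 = - \frac{4}{3}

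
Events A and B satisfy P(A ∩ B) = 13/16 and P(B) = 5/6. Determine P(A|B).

P(A|B) = P(A ∩ B) / P(B)
= (13/16) / (5/6)
= 39/40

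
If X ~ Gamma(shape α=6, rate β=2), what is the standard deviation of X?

For X ~ Gamma(shape α=6, rate β=2):
Var(X) = \frac{3}{2}
SD(X) = √(Var(X)) = √(\frac{3}{2}) = \frac{\sqrt{6}}{2}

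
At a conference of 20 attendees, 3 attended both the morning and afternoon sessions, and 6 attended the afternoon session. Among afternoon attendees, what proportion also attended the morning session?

P(A ∩ B) = 3/20
P(B) = 6/20 = 3/10
P(A|B) = P(A ∩ B) / P(B) = (3/20) / (3/10) = 1/2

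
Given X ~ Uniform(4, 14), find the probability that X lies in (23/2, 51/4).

P(23/2 < X < 51/4) = ∫_{23/2}^{51/4} f(x) dx
where f(x) = \frac{1}{10}
= \frac{1}{8}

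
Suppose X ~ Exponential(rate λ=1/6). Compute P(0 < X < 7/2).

P(0 < X < 7/2) = ∫_{0}^{7/2} f(x) dx
where f(x) = \frac{e^{- \frac{x}{6}}}{6}
= 1 - e^{- \frac{7}{12}}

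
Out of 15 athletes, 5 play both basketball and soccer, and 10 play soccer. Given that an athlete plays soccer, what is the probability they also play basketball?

P(A ∩ B) = 5/15 = 1/3
P(B) = 10/15 = 2/3
P(A|B) = P(A ∩ B) / P(B) = (1/3) / (2/3) = 1/2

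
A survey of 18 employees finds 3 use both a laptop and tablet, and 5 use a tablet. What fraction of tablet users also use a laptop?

P(A ∩ B) = 3/18 = 1/6
P(B) = 5/18
P(A|B) = P(A ∩ B) / P(B) = (1/6) / (5/18) = 3/5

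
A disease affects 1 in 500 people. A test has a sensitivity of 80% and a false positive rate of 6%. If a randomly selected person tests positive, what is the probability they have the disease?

Let D = the rare event, + = positive/flagged.
P(D) = 1/500
P(+|D) = 80/100 = 4/5
P(+|D') = 6/100 = 3/50
P(+) = P(+|D)P(D) + P(+|D')P(D')
     = \frac{4}{5} × \frac{1}{500} + \frac{3}{50} × \frac{499}{500}
     = \frac{1537}{25000}
P(D|+) = P(+|D)P(D)/P(+) = \frac{40}{1537}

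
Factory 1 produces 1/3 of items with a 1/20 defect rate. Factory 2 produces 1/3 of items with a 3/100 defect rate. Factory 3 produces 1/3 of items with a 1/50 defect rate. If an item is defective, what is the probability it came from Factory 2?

Using Bayes' theorem:
P(F1) = 1/3, P(D|F1) = 1/20
P(F2) = 1/3, P(D|F2) = 3/100
P(F3) = 1/3, P(D|F3) = 1/50
P(D) = P(D|F1)P(F1) + P(D|F2)P(F2) + P(D|F3)P(F3)
     = \frac{1}{30}
P(F2|D) = P(D|F2)P(F2) / P(D)
= \frac{3}{10}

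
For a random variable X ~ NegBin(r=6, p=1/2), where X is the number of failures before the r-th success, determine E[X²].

Using the identity E[X²] = Var(X) + (E[X])²:
E[X] = 6
Var(X) = 12
E[X²] = 12 + (6)²
= 48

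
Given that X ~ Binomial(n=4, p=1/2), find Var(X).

For X ~ Binomial(n=4, p=1/2):
Var(X) = 1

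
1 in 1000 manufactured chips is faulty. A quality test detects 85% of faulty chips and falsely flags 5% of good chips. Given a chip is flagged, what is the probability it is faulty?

Let D = the rare event, + = positive/flagged.
P(D) = 1/1000
P(+|D) = 85/100 = 17/20
P(+|D') = 5/100 = 1/20
P(+) = P(+|D)P(D) + P(+|D')P(D')
     = \frac{17}{20} × \frac{1}{1000} + \frac{1}{20} × \frac{999}{1000}
     = \frac{127}{2500}
P(D|+) = P(+|D)P(D)/P(+) = \frac{17}{1016}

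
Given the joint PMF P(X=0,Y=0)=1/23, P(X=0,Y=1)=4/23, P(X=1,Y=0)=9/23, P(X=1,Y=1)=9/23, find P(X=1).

P(X=1) = P(X=1,Y=0) + P(X=1,Y=1)
= 9/23 + 9/23
= 18/23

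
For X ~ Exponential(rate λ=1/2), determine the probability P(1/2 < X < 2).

P(1/2 < X < 2) = ∫_{1/2}^{2} f(x) dx
where f(x) = \frac{e^{- \frac{x}{2}}}{2}
= - \frac{1}{e} + e^{- \frac{1}{4}}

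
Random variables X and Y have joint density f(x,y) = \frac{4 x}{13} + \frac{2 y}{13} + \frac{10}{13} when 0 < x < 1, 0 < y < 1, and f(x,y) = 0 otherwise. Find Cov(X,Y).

E[XY] = ∫∫ xy × f(x,y) dx dy = \frac{7}{26}
E[X] = \frac{41}{78}
E[Y] = \frac{20}{39}
Cov(X,Y) = E[XY] - E[X]E[Y] = - \frac{1}{3042}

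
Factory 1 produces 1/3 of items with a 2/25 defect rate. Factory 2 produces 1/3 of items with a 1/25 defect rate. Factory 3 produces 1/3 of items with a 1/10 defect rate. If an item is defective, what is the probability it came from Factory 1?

Using Bayes' theorem:
P(F1) = 1/3, P(D|F1) = 2/25
P(F2) = 1/3, P(D|F2) = 1/25
P(F3) = 1/3, P(D|F3) = 1/10
P(D) = P(D|F1)P(F1) + P(D|F2)P(F2) + P(D|F3)P(F3)
     = \frac{11}{150}
P(F1|D) = P(D|F1)P(F1) / P(D)
= \frac{4}{11}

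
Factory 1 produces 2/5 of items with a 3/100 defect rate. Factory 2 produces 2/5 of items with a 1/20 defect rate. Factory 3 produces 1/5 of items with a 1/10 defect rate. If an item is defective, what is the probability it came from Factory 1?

Using Bayes' theorem:
P(F1) = 2/5, P(D|F1) = 3/100
P(F2) = 2/5, P(D|F2) = 1/20
P(F3) = 1/5, P(D|F3) = 1/10
P(D) = P(D|F1)P(F1) + P(D|F2)P(F2) + P(D|F3)P(F3)
     = \frac{13}{250}
P(F1|D) = P(D|F1)P(F1) / P(D)
= \frac{3}{13}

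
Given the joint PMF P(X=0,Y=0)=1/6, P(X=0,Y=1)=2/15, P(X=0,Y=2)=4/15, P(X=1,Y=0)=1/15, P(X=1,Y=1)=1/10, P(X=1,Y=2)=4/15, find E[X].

First find marginal of X:
P(X=0) = 17/30
P(X=1) = 13/30
E[X] = 0 × 17/30 + 1 × 13/30 = 13/30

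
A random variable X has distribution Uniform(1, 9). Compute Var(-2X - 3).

For X ~ Uniform(1, 9):
Var(X) = \frac{16}{3}
Var(-2X - 3) = (-2)² × Var(X) = 4 × \frac{16}{3} = \frac{64}{3}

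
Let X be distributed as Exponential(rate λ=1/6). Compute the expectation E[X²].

Using the identity E[X²] = Var(X) + (E[X])²:
E[X] = 6
Var(X) = 36
E[X²] = 36 + (6)²
= 72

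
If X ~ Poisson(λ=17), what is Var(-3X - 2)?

For X ~ Poisson(λ=17):
Var(X) = 17
Var(-3X - 2) = (-3)² × Var(X) = 9 × 17 = 153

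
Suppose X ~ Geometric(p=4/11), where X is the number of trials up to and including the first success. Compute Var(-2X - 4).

For X ~ Geometric(p=4/11), where X is the number of trials up to and including the first success:
Var(X) = \frac{77}{16}
Var(-2X - 4) = (-2)² × Var(X) = 4 × \frac{77}{16} = \frac{77}{4}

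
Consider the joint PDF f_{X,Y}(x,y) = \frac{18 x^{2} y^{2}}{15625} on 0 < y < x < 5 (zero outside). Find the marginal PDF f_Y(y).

f_Y(y) = ∫_y^5 \frac{18 x^{2} y^{2}}{15625} dx = \frac{6 y^{2} \left(125 - y^{3}\right)}{15625}
for 0 < y < 5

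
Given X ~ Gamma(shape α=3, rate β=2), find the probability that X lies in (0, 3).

P(0 < X < 3) = ∫_{0}^{3} f(x) dx
where f(x) = 4 x^{2} e^{- 2 x}
= 1 - \frac{25}{e^{6}}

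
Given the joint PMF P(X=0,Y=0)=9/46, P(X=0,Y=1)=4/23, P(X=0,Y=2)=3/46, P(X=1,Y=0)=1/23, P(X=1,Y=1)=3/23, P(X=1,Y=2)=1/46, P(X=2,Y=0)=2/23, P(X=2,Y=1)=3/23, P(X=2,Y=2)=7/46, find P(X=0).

P(X=0) = P(X=0,Y=0) + P(X=0,Y=1) + P(X=0,Y=2)
= 9/46 + 4/23 + 3/46
= 10/23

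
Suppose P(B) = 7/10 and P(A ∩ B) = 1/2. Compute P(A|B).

P(A|B) = P(A ∩ B) / P(B)
= (1/2) / (7/10)
= 5/7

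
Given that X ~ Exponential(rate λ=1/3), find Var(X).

For X ~ Exponential(rate λ=1/3):
Var(X) = 9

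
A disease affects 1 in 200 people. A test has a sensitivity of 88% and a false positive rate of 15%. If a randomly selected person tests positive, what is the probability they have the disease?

Let D = the rare event, + = positive/flagged.
P(D) = 1/200
P(+|D) = 88/100 = 22/25
P(+|D') = 15/100 = 3/20
P(+) = P(+|D)P(D) + P(+|D')P(D')
     = \frac{22}{25} × \frac{1}{200} + \frac{3}{20} × \frac{199}{200}
     = \frac{3073}{20000}
P(D|+) = P(+|D)P(D)/P(+) = \frac{88}{3073}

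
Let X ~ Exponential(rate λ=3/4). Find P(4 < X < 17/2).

P(4 < X < 17/2) = ∫_{4}^{17/2} f(x) dx
where f(x) = \frac{3 e^{- \frac{3 x}{4}}}{4}
= - \frac{1}{e^{\frac{51}{8}}} + e^{-3}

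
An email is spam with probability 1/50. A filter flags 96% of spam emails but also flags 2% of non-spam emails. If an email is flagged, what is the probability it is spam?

Let D = the rare event, + = positive/flagged.
P(D) = 1/50
P(+|D) = 96/100 = 24/25
P(+|D') = 2/100 = 1/50
P(+) = P(+|D)P(D) + P(+|D')P(D')
     = \frac{24}{25} × \frac{1}{50} + \frac{1}{50} × \frac{49}{50}
     = \frac{97}{2500}
P(D|+) = P(+|D)P(D)/P(+) = \frac{48}{97}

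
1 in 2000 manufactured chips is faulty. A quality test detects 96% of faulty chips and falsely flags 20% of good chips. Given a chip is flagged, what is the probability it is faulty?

Let D = the rare event, + = positive/flagged.
P(D) = 1/2000
P(+|D) = 96/100 = 24/25
P(+|D') = 20/100 = 1/5
P(+) = P(+|D)P(D) + P(+|D')P(D')
     = \frac{24}{25} × \frac{1}{2000} + \frac{1}{5} × \frac{1999}{2000}
     = \frac{10019}{50000}
P(D|+) = P(+|D)P(D)/P(+) = \frac{24}{10019}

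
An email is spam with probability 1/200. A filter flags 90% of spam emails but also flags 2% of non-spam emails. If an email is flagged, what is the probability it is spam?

Let D = the rare event, + = positive/flagged.
P(D) = 1/200
P(+|D) = 90/100 = 9/10
P(+|D') = 2/100 = 1/50
P(+) = P(+|D)P(D) + P(+|D')P(D')
     = \frac{9}{10} × \frac{1}{200} + \frac{1}{50} × \frac{199}{200}
     = \frac{61}{2500}
P(D|+) = P(+|D)P(D)/P(+) = \frac{45}{244}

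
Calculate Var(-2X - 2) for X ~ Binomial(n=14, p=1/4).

For X ~ Binomial(n=14, p=1/4):
Var(X) = \frac{21}{8}
Var(-2X - 2) = (-2)² × Var(X) = 4 × \frac{21}{8} = \frac{21}{2}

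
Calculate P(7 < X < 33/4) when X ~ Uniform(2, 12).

P(7 < X < 33/4) = ∫_{7}^{33/4} f(x) dx
where f(x) = \frac{1}{10}
= \frac{1}{8}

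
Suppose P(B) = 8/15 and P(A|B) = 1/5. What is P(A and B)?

By definition, P(A|B) = P(A ∩ B) / P(B)
So P(A ∩ B) = P(A|B) × P(B)
= 1/5 × 8/15
= 8/75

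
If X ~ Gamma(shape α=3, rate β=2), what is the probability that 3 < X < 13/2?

P(3 < X < 13/2) = ∫_{3}^{13/2} f(x) dx
where f(x) = 4 x^{2} e^{- 2 x}
= \frac{-197 + 50 e^{7}}{2 e^{13}}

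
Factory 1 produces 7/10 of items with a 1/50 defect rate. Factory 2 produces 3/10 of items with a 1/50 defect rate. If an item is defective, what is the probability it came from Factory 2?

Using Bayes' theorem:
P(F1) = 7/10, P(D|F1) = 1/50
P(F2) = 3/10, P(D|F2) = 1/50
P(D) = P(D|F1)P(F1) + P(D|F2)P(F2)
     = \frac{1}{50}
P(F2|D) = P(D|F2)P(F2) / P(D)
= \frac{3}{10}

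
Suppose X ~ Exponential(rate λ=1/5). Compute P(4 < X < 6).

P(4 < X < 6) = ∫_{4}^{6} f(x) dx
where f(x) = \frac{e^{- \frac{x}{5}}}{5}
= - \frac{1 - e^{\frac{2}{5}}}{e^{\frac{6}{5}}}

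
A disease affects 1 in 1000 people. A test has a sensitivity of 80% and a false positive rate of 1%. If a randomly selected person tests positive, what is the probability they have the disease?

Let D = the rare event, + = positive/flagged.
P(D) = 1/1000
P(+|D) = 80/100 = 4/5
P(+|D') = 1/100
P(+) = P(+|D)P(D) + P(+|D')P(D')
     = \frac{4}{5} × \frac{1}{1000} + \frac{1}{100} × \frac{999}{1000}
     = \frac{1079}{100000}
P(D|+) = P(+|D)P(D)/P(+) = \frac{80}{1079}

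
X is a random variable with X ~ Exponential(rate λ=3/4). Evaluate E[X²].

Using the identity E[X²] = Var(X) + (E[X])²:
E[X] = \frac{4}{3}
Var(X) = \frac{16}{9}
E[X²] = \frac{16}{9} + (\frac{4}{3})²
= \frac{32}{9}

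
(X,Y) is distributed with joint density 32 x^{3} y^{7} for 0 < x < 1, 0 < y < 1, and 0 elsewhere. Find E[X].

E[X] = ∫_0^1 ∫_0^1 x × f(x,y) dy dx
= ∫_0^1 ∫_0^1 x × (32 x^{3} y^{7}) dy dx
= \frac{4}{5}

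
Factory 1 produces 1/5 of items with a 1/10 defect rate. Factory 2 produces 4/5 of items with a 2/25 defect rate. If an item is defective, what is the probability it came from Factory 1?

Using Bayes' theorem:
P(F1) = 1/5, P(D|F1) = 1/10
P(F2) = 4/5, P(D|F2) = 2/25
P(D) = P(D|F1)P(F1) + P(D|F2)P(F2)
     = \frac{21}{250}
P(F1|D) = P(D|F1)P(F1) / P(D)
= \frac{5}{21}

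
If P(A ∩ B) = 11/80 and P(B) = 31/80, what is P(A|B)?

P(A|B) = P(A ∩ B) / P(B)
= (11/80) / (31/80)
= 11/31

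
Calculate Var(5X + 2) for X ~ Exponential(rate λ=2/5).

For X ~ Exponential(rate λ=2/5):
Var(X) = \frac{25}{4}
Var(5X + 2) = (5)² × Var(X) = 25 × \frac{25}{4} = \frac{625}{4}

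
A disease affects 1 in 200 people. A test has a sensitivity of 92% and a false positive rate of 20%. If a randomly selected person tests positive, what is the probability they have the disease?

Let D = the rare event, + = positive/flagged.
P(D) = 1/200
P(+|D) = 92/100 = 23/25
P(+|D') = 20/100 = 1/5
P(+) = P(+|D)P(D) + P(+|D')P(D')
     = \frac{23}{25} × \frac{1}{200} + \frac{1}{5} × \frac{199}{200}
     = \frac{509}{2500}
P(D|+) = P(+|D)P(D)/P(+) = \frac{23}{1018}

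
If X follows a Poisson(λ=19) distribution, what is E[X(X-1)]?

E[X(X-1)] = E[X² - X] = E[X²] - E[X]
E[X] = 19
E[X²] = Var(X) + (E[X])² = 19 + (19)² = 380
E[X(X-1)] = 380 - 19 = 361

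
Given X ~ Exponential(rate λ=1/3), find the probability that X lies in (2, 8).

P(2 < X < 8) = ∫_{2}^{8} f(x) dx
where f(x) = \frac{e^{- \frac{x}{3}}}{3}
= - \frac{1 - e^{2}}{e^{\frac{8}{3}}}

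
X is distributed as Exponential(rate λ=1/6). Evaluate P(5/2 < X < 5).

P(5/2 < X < 5) = ∫_{5/2}^{5} f(x) dx
where f(x) = \frac{e^{- \frac{x}{6}}}{6}
= - \frac{1}{e^{\frac{5}{6}}} + e^{- \frac{5}{12}}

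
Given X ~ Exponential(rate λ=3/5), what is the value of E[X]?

For X ~ Exponential(rate λ=3/5), the expected value is:
E[X] = \frac{5}{3}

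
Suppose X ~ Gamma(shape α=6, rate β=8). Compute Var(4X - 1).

For X ~ Gamma(shape α=6, rate β=8):
Var(X) = \frac{3}{32}
Var(4X - 1) = (4)² × Var(X) = 16 × \frac{3}{32} = \frac{3}{2}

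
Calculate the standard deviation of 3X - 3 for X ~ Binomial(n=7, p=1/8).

For X ~ Binomial(n=7, p=1/8):
Var(X) = \frac{49}{64}
SD(X) = √(Var(X)) = √(\frac{49}{64}) = \frac{7}{8}
SD(3X - 3) = |3| × SD(X) = 3 × \frac{7}{8} = \frac{21}{8}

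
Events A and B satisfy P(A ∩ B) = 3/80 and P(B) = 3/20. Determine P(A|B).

P(A|B) = P(A ∩ B) / P(B)
= (3/80) / (3/20)
= 1/4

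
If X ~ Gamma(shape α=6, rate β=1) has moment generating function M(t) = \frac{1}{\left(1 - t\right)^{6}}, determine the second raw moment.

To find E[X^2], compute M^(2)(0):
M^(1)(t) = \frac{6}{\left(1 - t\right)^{7}}
M^(2)(t) = \frac{42}{\left(1 - t\right)^{8}}
M^(2)(0) = 42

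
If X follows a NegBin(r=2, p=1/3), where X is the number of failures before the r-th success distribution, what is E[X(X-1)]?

E[X(X-1)] = E[X² - X] = E[X²] - E[X]
E[X] = 4
E[X²] = Var(X) + (E[X])² = 12 + (4)² = 28
E[X(X-1)] = 28 - 4 = 24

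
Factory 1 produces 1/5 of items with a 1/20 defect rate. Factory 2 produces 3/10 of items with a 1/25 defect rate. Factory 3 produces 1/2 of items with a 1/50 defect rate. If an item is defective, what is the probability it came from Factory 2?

Using Bayes' theorem:
P(F1) = 1/5, P(D|F1) = 1/20
P(F2) = 3/10, P(D|F2) = 1/25
P(F3) = 1/2, P(D|F3) = 1/50
P(D) = P(D|F1)P(F1) + P(D|F2)P(F2) + P(D|F3)P(F3)
     = \frac{4}{125}
P(F2|D) = P(D|F2)P(F2) / P(D)
= \frac{3}{8}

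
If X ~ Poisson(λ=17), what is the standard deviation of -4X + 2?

For X ~ Poisson(λ=17):
Var(X) = 17
SD(X) = √(Var(X)) = √(17) = \sqrt{17}
SD(-4X + 2) = |-4| × SD(X) = 4 × \sqrt{17} = 4 \sqrt{17}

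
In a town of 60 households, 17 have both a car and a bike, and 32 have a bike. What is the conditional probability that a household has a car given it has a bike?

P(A ∩ B) = 17/60
P(B) = 32/60 = 8/15
P(A|B) = P(A ∩ B) / P(B) = (17/60) / (8/15) = 17/32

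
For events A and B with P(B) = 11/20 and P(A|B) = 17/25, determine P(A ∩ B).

By definition, P(A|B) = P(A ∩ B) / P(B)
So P(A ∩ B) = P(A|B) × P(B)
= 17/25 × 11/20
= 187/500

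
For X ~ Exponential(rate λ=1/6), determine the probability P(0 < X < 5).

P(0 < X < 5) = ∫_{0}^{5} f(x) dx
where f(x) = \frac{e^{- \frac{x}{6}}}{6}
= 1 - e^{- \frac{5}{6}}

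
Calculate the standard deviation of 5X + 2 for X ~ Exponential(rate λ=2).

For X ~ Exponential(rate λ=2):
Var(X) = \frac{1}{4}
SD(X) = √(Var(X)) = √(\frac{1}{4}) = \frac{1}{2}
SD(5X + 2) = |5| × SD(X) = 5 × \frac{1}{2} = \frac{5}{2}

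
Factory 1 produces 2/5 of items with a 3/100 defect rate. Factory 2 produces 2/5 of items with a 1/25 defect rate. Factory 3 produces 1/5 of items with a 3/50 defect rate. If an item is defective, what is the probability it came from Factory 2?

Using Bayes' theorem:
P(F1) = 2/5, P(D|F1) = 3/100
P(F2) = 2/5, P(D|F2) = 1/25
P(F3) = 1/5, P(D|F3) = 3/50
P(D) = P(D|F1)P(F1) + P(D|F2)P(F2) + P(D|F3)P(F3)
     = \frac{1}{25}
P(F2|D) = P(D|F2)P(F2) / P(D)
= \frac{2}{5}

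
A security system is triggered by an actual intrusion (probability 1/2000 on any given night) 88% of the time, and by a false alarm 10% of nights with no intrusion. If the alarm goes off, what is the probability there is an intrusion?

Let D = the rare event, + = positive/flagged.
P(D) = 1/2000
P(+|D) = 88/100 = 22/25
P(+|D') = 10/100 = 1/10
P(+) = P(+|D)P(D) + P(+|D')P(D')
     = \frac{22}{25} × \frac{1}{2000} + \frac{1}{10} × \frac{1999}{2000}
     = \frac{10039}{100000}
P(D|+) = P(+|D)P(D)/P(+) = \frac{44}{10039}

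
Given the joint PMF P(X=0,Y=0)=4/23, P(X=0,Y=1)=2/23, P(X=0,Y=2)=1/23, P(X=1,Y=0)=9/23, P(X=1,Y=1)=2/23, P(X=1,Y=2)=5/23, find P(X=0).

P(X=0) = P(X=0,Y=0) + P(X=0,Y=1) + P(X=0,Y=2)
= 4/23 + 2/23 + 1/23
= 7/23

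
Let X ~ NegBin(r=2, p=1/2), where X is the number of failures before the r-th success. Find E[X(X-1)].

E[X(X-1)] = E[X² - X] = E[X²] - E[X]
E[X] = 2
E[X²] = Var(X) + (E[X])² = 4 + (2)² = 8
E[X(X-1)] = 8 - 2 = 6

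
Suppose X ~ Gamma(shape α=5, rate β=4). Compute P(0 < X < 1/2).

P(0 < X < 1/2) = ∫_{0}^{1/2} f(x) dx
where f(x) = \frac{128 x^{4} e^{- 4 x}}{3}
= 1 - \frac{7}{e^{2}}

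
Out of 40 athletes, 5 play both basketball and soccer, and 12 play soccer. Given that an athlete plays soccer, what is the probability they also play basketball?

P(A ∩ B) = 5/40 = 1/8
P(B) = 12/40 = 3/10
P(A|B) = P(A ∩ B) / P(B) = (1/8) / (3/10) = 5/12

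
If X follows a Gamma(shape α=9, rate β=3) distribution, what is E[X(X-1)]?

E[X(X-1)] = E[X² - X] = E[X²] - E[X]
E[X] = 3
E[X²] = Var(X) + (E[X])² = 1 + (3)² = 10
E[X(X-1)] = 10 - 3 = 7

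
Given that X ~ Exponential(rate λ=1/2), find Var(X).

For X ~ Exponential(rate λ=1/2):
Var(X) = 4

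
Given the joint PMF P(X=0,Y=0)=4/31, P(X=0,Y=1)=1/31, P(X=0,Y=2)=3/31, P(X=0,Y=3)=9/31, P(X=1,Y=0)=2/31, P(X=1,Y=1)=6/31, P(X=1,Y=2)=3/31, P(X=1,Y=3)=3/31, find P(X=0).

P(X=0) = P(X=0,Y=0) + P(X=0,Y=1) + P(X=0,Y=2) + P(X=0,Y=3)
= 4/31 + 1/31 + 3/31 + 9/31
= 17/31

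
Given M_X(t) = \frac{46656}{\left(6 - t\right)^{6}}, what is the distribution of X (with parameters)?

The MGF M(t) = \frac{46656}{\left(6 - t\right)^{6}} is the standard form for the Gamma distribution.
Comparing with the known MGF formula identifies: Gamma(shape α=6, rate β=6)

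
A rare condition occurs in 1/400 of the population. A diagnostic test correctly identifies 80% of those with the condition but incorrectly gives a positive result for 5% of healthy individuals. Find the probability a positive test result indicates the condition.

Let D = the rare event, + = positive/flagged.
P(D) = 1/400
P(+|D) = 80/100 = 4/5
P(+|D') = 5/100 = 1/20
P(+) = P(+|D)P(D) + P(+|D')P(D')
     = \frac{4}{5} × \frac{1}{400} + \frac{1}{20} × \frac{399}{400}
     = \frac{83}{1600}
P(D|+) = P(+|D)P(D)/P(+) = \frac{16}{415}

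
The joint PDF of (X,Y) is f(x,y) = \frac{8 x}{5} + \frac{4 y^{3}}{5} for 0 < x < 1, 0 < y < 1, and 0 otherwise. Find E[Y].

E[Y] = ∫_0^1 ∫_0^1 y × f(x,y) dx dy
= \frac{14}{25}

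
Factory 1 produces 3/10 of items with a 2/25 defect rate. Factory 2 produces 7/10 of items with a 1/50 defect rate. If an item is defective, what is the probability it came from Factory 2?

Using Bayes' theorem:
P(F1) = 3/10, P(D|F1) = 2/25
P(F2) = 7/10, P(D|F2) = 1/50
P(D) = P(D|F1)P(F1) + P(D|F2)P(F2)
     = \frac{19}{500}
P(F2|D) = P(D|F2)P(F2) / P(D)
= \frac{7}{19}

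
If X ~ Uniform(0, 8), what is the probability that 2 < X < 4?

P(2 < X < 4) = ∫_{2}^{4} f(x) dx
where f(x) = \frac{1}{8}
= \frac{1}{4}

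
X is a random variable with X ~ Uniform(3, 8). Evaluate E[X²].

Using the identity E[X²] = Var(X) + (E[X])²:
E[X] = \frac{11}{2}
Var(X) = \frac{25}{12}
E[X²] = \frac{25}{12} + (\frac{11}{2})²
= \frac{97}{3}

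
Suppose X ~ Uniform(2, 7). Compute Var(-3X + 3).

For X ~ Uniform(2, 7):
Var(X) = \frac{25}{12}
Var(-3X + 3) = (-3)² × Var(X) = 9 × \frac{25}{12} = \frac{75}{4}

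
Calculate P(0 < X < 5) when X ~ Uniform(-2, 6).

P(0 < X < 5) = ∫_{0}^{5} f(x) dx
where f(x) = \frac{1}{8}
= \frac{5}{8}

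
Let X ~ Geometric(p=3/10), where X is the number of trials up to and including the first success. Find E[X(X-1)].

E[X(X-1)] = E[X² - X] = E[X²] - E[X]
E[X] = \frac{10}{3}
E[X²] = Var(X) + (E[X])² = \frac{70}{9} + (\frac{10}{3})² = \frac{170}{9}
E[X(X-1)] = \frac{170}{9} - \frac{10}{3} = \frac{140}{9}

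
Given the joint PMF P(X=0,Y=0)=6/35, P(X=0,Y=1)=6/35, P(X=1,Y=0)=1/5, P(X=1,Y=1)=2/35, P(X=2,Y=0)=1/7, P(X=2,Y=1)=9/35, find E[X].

First find marginal of X:
P(X=0) = 12/35
P(X=1) = 9/35
P(X=2) = 2/5
E[X] = 0 × 12/35 + 1 × 9/35 + 2 × 2/5 = 37/35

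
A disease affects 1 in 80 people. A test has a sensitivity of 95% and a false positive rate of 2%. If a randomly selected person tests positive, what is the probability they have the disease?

Let D = the rare event, + = positive/flagged.
P(D) = 1/80
P(+|D) = 95/100 = 19/20
P(+|D') = 2/100 = 1/50
P(+) = P(+|D)P(D) + P(+|D')P(D')
     = \frac{19}{20} × \frac{1}{80} + \frac{1}{50} × \frac{79}{80}
     = \frac{253}{8000}
P(D|+) = P(+|D)P(D)/P(+) = \frac{95}{253}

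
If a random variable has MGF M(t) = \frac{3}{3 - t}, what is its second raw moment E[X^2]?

To find E[X^2], compute M^(2)(0):
M^(1)(t) = \frac{3}{\left(3 - t\right)^{2}}
M^(2)(t) = \frac{6}{\left(3 - t\right)^{3}}
M^(2)(0) = \frac{2}{9}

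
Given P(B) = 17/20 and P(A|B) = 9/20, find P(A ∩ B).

By definition, P(A|B) = P(A ∩ B) / P(B)
So P(A ∩ B) = P(A|B) × P(B)
= 9/20 × 17/20
= 153/400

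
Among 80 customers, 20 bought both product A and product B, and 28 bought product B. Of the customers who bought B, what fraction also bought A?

P(A ∩ B) = 20/80 = 1/4
P(B) = 28/80 = 7/20
P(A|B) = P(A ∩ B) / P(B) = (1/4) / (7/20) = 5/7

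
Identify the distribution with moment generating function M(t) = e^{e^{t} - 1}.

The MGF M(t) = e^{e^{t} - 1} is the standard form for the Poisson distribution.
Comparing with the known MGF formula identifies: Poisson(λ=1)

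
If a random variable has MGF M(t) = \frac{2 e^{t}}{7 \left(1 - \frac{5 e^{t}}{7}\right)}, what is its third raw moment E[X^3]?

To find E[X^3], compute M^(3)(0):
M^(1)(t) = \frac{2 e^{t}}{7 \left(1 - \frac{5 e^{t}}{7}\right)} + \frac{10 e^{2 t}}{49 \left(1 - \frac{5 e^{t}}{7}\right)^{2}}
M^(2)(t) = \frac{2 e^{t}}{7 \left(1 - \frac{5 e^{t}}{7}\right)} + \frac{30 e^{2 t}}{49 \left(1 - \frac{5 e^{t}}{7}\right)^{2}} + \frac{100 e^{3 t}}{343 \left(1 - \frac{5 e^{t}}{7}\right)^{3}}
M^(3)(t) = \frac{2 e^{t}}{7 \left(1 - \frac{5 e^{t}}{7}\right)} + \frac{10 e^{2 t}}{7 \left(1 - \frac{5 e^{t}}{7}\right)^{2}} + \frac{600 e^{3 t}}{343 \left(1 - \frac{5 e^{t}}{7}\right)^{3}} + \frac{1500 e^{4 t}}{2401 \left(1 - \frac{5 e^{t}}{7}\right)^{4}}
M^(3)(0) = \frac{749}{4}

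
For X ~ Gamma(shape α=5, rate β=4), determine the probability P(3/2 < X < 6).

P(3/2 < X < 6) = ∫_{3/2}^{6} f(x) dx
where f(x) = \frac{128 x^{4} e^{- 4 x}}{3}
= \frac{-16441 + 115 e^{18}}{e^{24}}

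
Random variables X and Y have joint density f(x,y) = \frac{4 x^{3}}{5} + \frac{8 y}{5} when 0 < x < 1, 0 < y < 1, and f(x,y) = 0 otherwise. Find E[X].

E[X] = ∫_0^1 ∫_0^1 x × f(x,y) dy dx
= ∫_0^1 ∫_0^1 x × (\frac{4 x^{3}}{5} + \frac{8 y}{5}) dy dx
= \frac{14}{25}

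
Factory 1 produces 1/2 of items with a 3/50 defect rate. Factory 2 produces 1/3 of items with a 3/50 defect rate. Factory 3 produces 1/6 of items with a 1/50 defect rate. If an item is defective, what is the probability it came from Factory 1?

Using Bayes' theorem:
P(F1) = 1/2, P(D|F1) = 3/50
P(F2) = 1/3, P(D|F2) = 3/50
P(F3) = 1/6, P(D|F3) = 1/50
P(D) = P(D|F1)P(F1) + P(D|F2)P(F2) + P(D|F3)P(F3)
     = \frac{4}{75}
P(F1|D) = P(D|F1)P(F1) / P(D)
= \frac{9}{16}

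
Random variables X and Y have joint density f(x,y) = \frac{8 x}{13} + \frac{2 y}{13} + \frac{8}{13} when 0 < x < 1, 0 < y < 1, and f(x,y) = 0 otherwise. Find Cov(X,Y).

E[XY] = ∫∫ xy × f(x,y) dx dy = \frac{11}{39}
E[X] = \frac{43}{78}
E[Y] = \frac{20}{39}
Cov(X,Y) = E[XY] - E[X]E[Y] = - \frac{1}{1521}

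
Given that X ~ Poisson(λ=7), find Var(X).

For X ~ Poisson(λ=7):
Var(X) = 7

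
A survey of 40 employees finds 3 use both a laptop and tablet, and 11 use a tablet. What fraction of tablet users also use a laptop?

P(A ∩ B) = 3/40
P(B) = 11/40
P(A|B) = P(A ∩ B) / P(B) = (3/40) / (11/40) = 3/11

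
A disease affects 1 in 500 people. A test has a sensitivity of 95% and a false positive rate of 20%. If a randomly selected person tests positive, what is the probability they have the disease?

Let D = the rare event, + = positive/flagged.
P(D) = 1/500
P(+|D) = 95/100 = 19/20
P(+|D') = 20/100 = 1/5
P(+) = P(+|D)P(D) + P(+|D')P(D')
     = \frac{19}{20} × \frac{1}{500} + \frac{1}{5} × \frac{499}{500}
     = \frac{403}{2000}
P(D|+) = P(+|D)P(D)/P(+) = \frac{19}{2015}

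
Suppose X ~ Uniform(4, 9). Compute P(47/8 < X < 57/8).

P(47/8 < X < 57/8) = ∫_{47/8}^{57/8} f(x) dx
where f(x) = \frac{1}{5}
= \frac{1}{4}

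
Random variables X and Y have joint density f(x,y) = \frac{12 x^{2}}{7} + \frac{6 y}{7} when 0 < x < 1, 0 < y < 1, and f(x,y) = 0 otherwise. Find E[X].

E[X] = ∫_0^1 ∫_0^1 x × f(x,y) dy dx
= ∫_0^1 ∫_0^1 x × (\frac{12 x^{2}}{7} + \frac{6 y}{7}) dy dx
= \frac{9}{14}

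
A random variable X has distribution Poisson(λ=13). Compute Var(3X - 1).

For X ~ Poisson(λ=13):
Var(X) = 13
Var(3X - 1) = (3)² × Var(X) = 9 × 13 = 117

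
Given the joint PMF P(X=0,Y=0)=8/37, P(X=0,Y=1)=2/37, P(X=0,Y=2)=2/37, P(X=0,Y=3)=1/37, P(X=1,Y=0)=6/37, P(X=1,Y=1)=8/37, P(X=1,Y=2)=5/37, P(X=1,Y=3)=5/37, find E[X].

First find marginal of X:
P(X=0) = 13/37
P(X=1) = 24/37
E[X] = 0 × 13/37 + 1 × 24/37 = 24/37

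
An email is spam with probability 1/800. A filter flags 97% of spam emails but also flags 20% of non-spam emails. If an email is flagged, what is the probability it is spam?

Let D = the rare event, + = positive/flagged.
P(D) = 1/800
P(+|D) = 97/100
P(+|D') = 20/100 = 1/5
P(+) = P(+|D)P(D) + P(+|D')P(D')
     = \frac{97}{100} × \frac{1}{800} + \frac{1}{5} × \frac{799}{800}
     = \frac{16077}{80000}
P(D|+) = P(+|D)P(D)/P(+) = \frac{97}{16077}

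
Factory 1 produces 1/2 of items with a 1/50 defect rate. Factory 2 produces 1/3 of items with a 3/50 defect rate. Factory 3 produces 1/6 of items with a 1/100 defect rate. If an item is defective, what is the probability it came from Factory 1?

Using Bayes' theorem:
P(F1) = 1/2, P(D|F1) = 1/50
P(F2) = 1/3, P(D|F2) = 3/50
P(F3) = 1/6, P(D|F3) = 1/100
P(D) = P(D|F1)P(F1) + P(D|F2)P(F2) + P(D|F3)P(F3)
     = \frac{19}{600}
P(F1|D) = P(D|F1)P(F1) / P(D)
= \frac{6}{19}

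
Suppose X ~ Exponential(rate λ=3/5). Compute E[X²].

Using the identity E[X²] = Var(X) + (E[X])²:
E[X] = \frac{5}{3}
Var(X) = \frac{25}{9}
E[X²] = \frac{25}{9} + (\frac{5}{3})²
= \frac{50}{9}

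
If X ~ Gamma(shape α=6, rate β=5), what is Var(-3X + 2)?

For X ~ Gamma(shape α=6, rate β=5):
Var(X) = \frac{6}{25}
Var(-3X + 2) = (-3)² × Var(X) = 9 × \frac{6}{25} = \frac{54}{25}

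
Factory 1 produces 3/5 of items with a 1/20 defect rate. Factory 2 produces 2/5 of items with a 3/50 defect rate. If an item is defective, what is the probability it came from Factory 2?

Using Bayes' theorem:
P(F1) = 3/5, P(D|F1) = 1/20
P(F2) = 2/5, P(D|F2) = 3/50
P(D) = P(D|F1)P(F1) + P(D|F2)P(F2)
     = \frac{27}{500}
P(F2|D) = P(D|F2)P(F2) / P(D)
= \frac{4}{9}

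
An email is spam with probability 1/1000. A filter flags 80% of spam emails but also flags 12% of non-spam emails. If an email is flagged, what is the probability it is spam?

Let D = the rare event, + = positive/flagged.
P(D) = 1/1000
P(+|D) = 80/100 = 4/5
P(+|D') = 12/100 = 3/25
P(+) = P(+|D)P(D) + P(+|D')P(D')
     = \frac{4}{5} × \frac{1}{1000} + \frac{3}{25} × \frac{999}{1000}
     = \frac{3017}{25000}
P(D|+) = P(+|D)P(D)/P(+) = \frac{20}{3017}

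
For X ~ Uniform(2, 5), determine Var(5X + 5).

For X ~ Uniform(2, 5):
Var(X) = \frac{3}{4}
Var(5X + 5) = (5)² × Var(X) = 25 × \frac{3}{4} = \frac{75}{4}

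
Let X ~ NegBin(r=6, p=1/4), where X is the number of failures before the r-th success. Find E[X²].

Using the identity E[X²] = Var(X) + (E[X])²:
E[X] = 18
Var(X) = 72
E[X²] = 72 + (18)²
= 396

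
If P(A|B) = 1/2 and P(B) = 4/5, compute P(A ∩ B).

By definition, P(A|B) = P(A ∩ B) / P(B)
So P(A ∩ B) = P(A|B) × P(B)
= 1/2 × 4/5
= 2/5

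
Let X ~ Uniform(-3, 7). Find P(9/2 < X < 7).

P(9/2 < X < 7) = ∫_{9/2}^{7} f(x) dx
where f(x) = \frac{1}{10}
= \frac{1}{4}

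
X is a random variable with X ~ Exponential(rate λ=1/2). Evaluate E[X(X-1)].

E[X(X-1)] = E[X² - X] = E[X²] - E[X]
E[X] = 2
E[X²] = Var(X) + (E[X])² = 4 + (2)² = 8
E[X(X-1)] = 8 - 2 = 6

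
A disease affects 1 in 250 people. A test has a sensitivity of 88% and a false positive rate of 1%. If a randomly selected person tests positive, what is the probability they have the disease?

Let D = the rare event, + = positive/flagged.
P(D) = 1/250
P(+|D) = 88/100 = 22/25
P(+|D') = 1/100
P(+) = P(+|D)P(D) + P(+|D')P(D')
     = \frac{22}{25} × \frac{1}{250} + \frac{1}{100} × \frac{249}{250}
     = \frac{337}{25000}
P(D|+) = P(+|D)P(D)/P(+) = \frac{88}{337}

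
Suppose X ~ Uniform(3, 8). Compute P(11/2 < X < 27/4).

P(11/2 < X < 27/4) = ∫_{11/2}^{27/4} f(x) dx
where f(x) = \frac{1}{5}
= \frac{1}{4}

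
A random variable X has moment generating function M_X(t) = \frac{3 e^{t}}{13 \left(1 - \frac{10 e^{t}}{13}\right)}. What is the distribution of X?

The MGF M(t) = \frac{3 e^{t}}{13 \left(1 - \frac{10 e^{t}}{13}\right)} is the standard form for the Geometric distribution.
Comparing with the known MGF formula identifies: Geometric(p=3/13), X = trial number of first success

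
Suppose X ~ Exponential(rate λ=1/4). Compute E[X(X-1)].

E[X(X-1)] = E[X² - X] = E[X²] - E[X]
E[X] = 4
E[X²] = Var(X) + (E[X])² = 16 + (4)² = 32
E[X(X-1)] = 32 - 4 = 28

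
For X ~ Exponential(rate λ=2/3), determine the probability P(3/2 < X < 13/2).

P(3/2 < X < 13/2) = ∫_{3/2}^{13/2} f(x) dx
where f(x) = \frac{2 e^{- \frac{2 x}{3}}}{3}
= - \frac{1}{e^{\frac{13}{3}}} + e^{-1}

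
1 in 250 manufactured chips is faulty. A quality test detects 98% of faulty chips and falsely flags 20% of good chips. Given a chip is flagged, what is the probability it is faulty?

Let D = the rare event, + = positive/flagged.
P(D) = 1/250
P(+|D) = 98/100 = 49/50
P(+|D') = 20/100 = 1/5
P(+) = P(+|D)P(D) + P(+|D')P(D')
     = \frac{49}{50} × \frac{1}{250} + \frac{1}{5} × \frac{249}{250}
     = \frac{2539}{12500}
P(D|+) = P(+|D)P(D)/P(+) = \frac{49}{2539}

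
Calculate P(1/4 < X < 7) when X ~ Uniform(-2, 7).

P(1/4 < X < 7) = ∫_{1/4}^{7} f(x) dx
where f(x) = \frac{1}{9}
= \frac{3}{4}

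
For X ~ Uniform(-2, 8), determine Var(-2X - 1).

For X ~ Uniform(-2, 8):
Var(X) = \frac{25}{3}
Var(-2X - 1) = (-2)² × Var(X) = 4 × \frac{25}{3} = \frac{100}{3}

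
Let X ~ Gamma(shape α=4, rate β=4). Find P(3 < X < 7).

P(3 < X < 7) = ∫_{3}^{7} f(x) dx
where f(x) = \frac{128 x^{3} e^{- 4 x}}{3}
= \frac{-12239 + 1119 e^{16}}{3 e^{28}}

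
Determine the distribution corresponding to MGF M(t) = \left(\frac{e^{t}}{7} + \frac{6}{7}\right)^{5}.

The MGF M(t) = \left(\frac{e^{t}}{7} + \frac{6}{7}\right)^{5} is the standard form for the Binomial distribution.
Comparing with the known MGF formula identifies: Binomial(n=5, p=1/7)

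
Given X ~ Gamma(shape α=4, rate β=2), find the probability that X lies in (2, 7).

P(2 < X < 7) = ∫_{2}^{7} f(x) dx
where f(x) = \frac{8 x^{3} e^{- 2 x}}{3}
= \frac{-1711 + 71 e^{10}}{3 e^{14}}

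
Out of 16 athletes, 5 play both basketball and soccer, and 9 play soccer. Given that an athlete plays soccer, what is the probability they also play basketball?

P(A ∩ B) = 5/16
P(B) = 9/16
P(A|B) = P(A ∩ B) / P(B) = (5/16) / (9/16) = 5/9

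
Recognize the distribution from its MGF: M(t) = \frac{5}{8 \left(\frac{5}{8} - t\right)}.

The MGF M(t) = \frac{5}{8 \left(\frac{5}{8} - t\right)} is the standard form for the Exponential distribution.
Comparing with the known MGF formula identifies: Exponential(rate λ=5/8)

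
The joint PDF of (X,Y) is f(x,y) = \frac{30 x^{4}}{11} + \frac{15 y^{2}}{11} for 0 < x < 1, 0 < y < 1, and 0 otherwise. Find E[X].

E[X] = ∫_0^1 ∫_0^1 x × f(x,y) dy dx
= ∫_0^1 ∫_0^1 x × (\frac{30 x^{4}}{11} + \frac{15 y^{2}}{11}) dy dx
= \frac{15}{22}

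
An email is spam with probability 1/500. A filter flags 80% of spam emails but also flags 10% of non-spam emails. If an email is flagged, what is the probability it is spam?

Let D = the rare event, + = positive/flagged.
P(D) = 1/500
P(+|D) = 80/100 = 4/5
P(+|D') = 10/100 = 1/10
P(+) = P(+|D)P(D) + P(+|D')P(D')
     = \frac{4}{5} × \frac{1}{500} + \frac{1}{10} × \frac{499}{500}
     = \frac{507}{5000}
P(D|+) = P(+|D)P(D)/P(+) = \frac{8}{507}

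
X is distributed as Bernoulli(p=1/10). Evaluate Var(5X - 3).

For X ~ Bernoulli(p=1/10):
Var(X) = \frac{9}{100}
Var(5X - 3) = (5)² × Var(X) = 25 × \frac{9}{100} = \frac{9}{4}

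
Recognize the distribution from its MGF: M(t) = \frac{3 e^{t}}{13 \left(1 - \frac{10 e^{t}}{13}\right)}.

The MGF M(t) = \frac{3 e^{t}}{13 \left(1 - \frac{10 e^{t}}{13}\right)} is the standard form for the Geometric distribution.
Comparing with the known MGF formula identifies: Geometric(p=3/13), X = trial number of first success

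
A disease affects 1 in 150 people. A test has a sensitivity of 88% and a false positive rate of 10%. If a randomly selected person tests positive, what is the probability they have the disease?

Let D = the rare event, + = positive/flagged.
P(D) = 1/150
P(+|D) = 88/100 = 22/25
P(+|D') = 10/100 = 1/10
P(+) = P(+|D)P(D) + P(+|D')P(D')
     = \frac{22}{25} × \frac{1}{150} + \frac{1}{10} × \frac{149}{150}
     = \frac{263}{2500}
P(D|+) = P(+|D)P(D)/P(+) = \frac{44}{789}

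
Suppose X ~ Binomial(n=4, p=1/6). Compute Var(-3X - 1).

For X ~ Binomial(n=4, p=1/6):
Var(X) = \frac{5}{9}
Var(-3X - 1) = (-3)² × Var(X) = 9 × \frac{5}{9} = 5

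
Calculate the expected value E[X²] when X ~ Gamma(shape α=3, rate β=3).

Using the identity E[X²] = Var(X) + (E[X])²:
E[X] = 1
Var(X) = \frac{1}{3}
E[X²] = \frac{1}{3} + (1)²
= \frac{4}{3}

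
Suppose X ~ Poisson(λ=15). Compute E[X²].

Using the identity E[X²] = Var(X) + (E[X])²:
E[X] = 15
Var(X) = 15
E[X²] = 15 + (15)²
= 240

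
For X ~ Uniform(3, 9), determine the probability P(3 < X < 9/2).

P(3 < X < 9/2) = ∫_{3}^{9/2} f(x) dx
where f(x) = \frac{1}{6}
= \frac{1}{4}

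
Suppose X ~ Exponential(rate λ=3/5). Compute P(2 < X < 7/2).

P(2 < X < 7/2) = ∫_{2}^{7/2} f(x) dx
where f(x) = \frac{3 e^{- \frac{3 x}{5}}}{5}
= - \frac{1}{e^{\frac{21}{10}}} + e^{- \frac{6}{5}}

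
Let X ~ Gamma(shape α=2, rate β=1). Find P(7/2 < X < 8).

P(7/2 < X < 8) = ∫_{7/2}^{8} f(x) dx
where f(x) = x e^{- x}
= - \frac{9}{e^{8}} + \frac{9}{2 e^{\frac{7}{2}}}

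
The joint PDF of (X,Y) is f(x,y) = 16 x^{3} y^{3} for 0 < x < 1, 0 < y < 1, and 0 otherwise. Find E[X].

E[X] = ∫_0^1 ∫_0^1 x × f(x,y) dy dx
= ∫_0^1 ∫_0^1 x × (16 x^{3} y^{3}) dy dx
= \frac{4}{5}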